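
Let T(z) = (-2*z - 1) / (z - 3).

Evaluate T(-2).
Substitute z = -2:
  numerator:   -2*(-2) - 1 = 3
  denominator: (-2) - 3 = -5
T(-2) = (3)/(-5) = -3/5

Final answer: -3/5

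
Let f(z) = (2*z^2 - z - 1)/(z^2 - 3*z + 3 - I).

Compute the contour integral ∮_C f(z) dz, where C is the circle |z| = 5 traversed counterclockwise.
By the residue theorem, ∮_C f(z) dz = 2πi · (sum of the residues of f at the poles inside |z| = 5).

The denominator factors as (z - 1 + I)*(z - 2 - I), so the singularities of f are simple poles at z = 1 - I, z = 2 + I.
  |1 - I|² = 2 < 25 = 5², so this pole is inside the contour.
  |2 + I|² = 5 < 25 = 5², so this pole is inside the contour.

With P(z) = 2*z^2 - z - 1 and Q(z) = z^2 - 3*z + 3 - I, each pole is simple, so Res(f, z₀) = P(z₀)/Q'(z₀) with Q'(z) = 2*z - 3.
  Res(f, 1 - I) = P(1 - I)/Q'(1 - I) = (-2 - 3*I)/(-1 - 2*I) = 8/5 - I/5
  Res(f, 2 + I) = P(2 + I)/Q'(2 + I) = (3 + 7*I)/(1 + 2*I) = 17/5 + I/5

Sum of residues inside C: 5
∮_C f(z) dz = 2πi · (5) = 10*I*pi

Final answer: 10*I*pi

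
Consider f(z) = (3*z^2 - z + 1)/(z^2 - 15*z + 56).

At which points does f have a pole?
The singularities of f are the zeros of the denominator. Factoring,
  z^2 - 15*z + 56 = (z - 7)*(z - 8)
so the candidates are z = 7, z = 8.

Check the numerator P(z) = 3*z^2 - z + 1 at each one:
  P(7) = 141 ≠ 0, so z = 7 is a (simple) pole.
  P(8) = 185 ≠ 0, so z = 8 is a (simple) pole.

Poles of f: {7, 8}

Final answer: {7, 8}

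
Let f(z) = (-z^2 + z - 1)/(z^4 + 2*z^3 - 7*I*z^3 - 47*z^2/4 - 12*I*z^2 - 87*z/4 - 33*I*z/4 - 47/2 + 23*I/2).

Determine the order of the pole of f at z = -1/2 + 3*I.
Factor the denominator:
  z^4 + 2*z^3 - 7*I*z^3 - 47*z^2/4 - 12*I*z^2 - 87*z/4 - 33*I*z/4 - 47/2 + 23*I/2 = (z + 1/2 - 3*I)^2*(z - 2*I)*(z + 1 + I)

The numerator P(z) = -z^2 + z - 1 has P(-1/2 + 3*I) = 29/4 + 6*I ≠ 0, so no factor of (z + 1/2 - 3*I) cancels.
Near z = -1/2 + 3*I we can therefore write f(z) = g(z)/(z + 1/2 - 3*I)^2 with g analytic at -1/2 + 3*I and g(-1/2 + 3*I) ≠ 0 (g is the numerator divided by the remaining denominator factors).

Hence z = -1/2 + 3*I is a pole of order 2.

Final answer: 2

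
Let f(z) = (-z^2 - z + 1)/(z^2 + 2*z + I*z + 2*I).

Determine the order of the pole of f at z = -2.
Factor the denominator:
  z^2 + 2*z + I*z + 2*I = (z + 2)*(z + I)

The numerator P(z) = -z^2 - z + 1 has P(-2) = -1 ≠ 0, so no factor of (z + 2) cancels.
Near z = -2 we can therefore write f(z) = g(z)/(z + 2) with g analytic at -2 and g(-2) ≠ 0 (g is the numerator divided by the remaining denominator factors).

Hence z = -2 is a pole of order 1.

Final answer: 1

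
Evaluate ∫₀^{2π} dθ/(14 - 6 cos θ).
sqrt(10)*pi/20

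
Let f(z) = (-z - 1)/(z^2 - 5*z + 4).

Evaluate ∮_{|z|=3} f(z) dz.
By the residue theorem, ∮_C f(z) dz = 2πi · (sum of the residues of f at the poles inside |z| = 3).

The denominator factors as (z - 4)*(z - 1), so the singularities of f are simple poles at z = 4, z = 1.
  |4|² = 16 > 9 = 3², so this pole is outside the contour.
  |1|² = 1 < 9 = 3², so this pole is inside the contour.

With P(z) = -z - 1 and Q(z) = z^2 - 5*z + 4, each pole is simple, so Res(f, z₀) = P(z₀)/Q'(z₀) with Q'(z) = 2*z - 5.
  Res(f, 1) = P(1)/Q'(1) = (-2)/(-3) = 2/3

∮_C f(z) dz = 2πi · (2/3) = 4*I*pi/3

Final answer: 4*I*pi/3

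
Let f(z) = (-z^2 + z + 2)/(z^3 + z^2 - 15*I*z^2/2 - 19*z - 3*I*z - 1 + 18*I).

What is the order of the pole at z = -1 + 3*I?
Factor the denominator:
  z^3 + z^2 - 15*I*z^2/2 - 19*z - 3*I*z - 1 + 18*I = (z + 1 - 3*I)^2*(z - 1 - 3*I/2)

The numerator P(z) = -z^2 + z + 2 has P(-1 + 3*I) = 9 + 9*I ≠ 0, so no factor of (z + 1 - 3*I) cancels.
Near z = -1 + 3*I we can therefore write f(z) = g(z)/(z + 1 - 3*I)^2 with g analytic at -1 + 3*I and g(-1 + 3*I) ≠ 0 (g is the numerator divided by the remaining denominator factors).

Hence z = -1 + 3*I is a pole of order 2.

Final answer: 2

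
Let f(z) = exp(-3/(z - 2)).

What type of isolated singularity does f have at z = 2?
Let u = z - 2. Then
  e^(-3/u) = Σ_{k≥0} (-3)^k/(k!·u^k) = 1 - 3/u + 9/(2*u^2) - 9/(2*u^3) + ...
which has infinitely many negative powers of u, so exp(-3/(z - 2)) has an essential singularity at z = 2.
So the singularity is essential.

Final answer: essential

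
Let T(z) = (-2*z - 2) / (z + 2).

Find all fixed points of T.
T(z) = z means -2*z - 2 = z*(z + 2), i.e.
  z^2 + 4*z + 2 = 0.
Discriminant: (4)^2 - 4*(1)*(2) = 8, so the roots are real.
  z = (-4 ± sqrt(8))/(2*(1))
Fixed points: {-2 - sqrt(2), -2 + sqrt(2)}

Final answer: {-2 - sqrt(2), -2 + sqrt(2)}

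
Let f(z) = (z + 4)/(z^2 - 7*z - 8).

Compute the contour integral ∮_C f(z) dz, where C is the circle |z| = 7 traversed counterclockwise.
By the residue theorem, ∮_C f(z) dz = 2πi · (sum of the residues of f at the poles inside |z| = 7).

The denominator factors as (z - 8)*(z + 1), so the singularities of f are simple poles at z = 8, z = -1.
  |8|² = 64 > 49 = 7², so this pole is outside the contour.
  |-1|² = 1 < 49 = 7², so this pole is inside the contour.

With P(z) = z + 4 and Q(z) = z^2 - 7*z - 8, each pole is simple, so Res(f, z₀) = P(z₀)/Q'(z₀) with Q'(z) = 2*z - 7.
  Res(f, -1) = P(-1)/Q'(-1) = (3)/(-9) = -1/3

∮_C f(z) dz = 2πi · (-1/3) = -2*I*pi/3

Final answer: -2*I*pi/3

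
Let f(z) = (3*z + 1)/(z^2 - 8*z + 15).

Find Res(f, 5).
8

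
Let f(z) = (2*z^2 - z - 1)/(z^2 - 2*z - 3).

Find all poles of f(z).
The singularities of f are the zeros of the denominator. Factoring,
  z^2 - 2*z - 3 = (z + 1)*(z - 3)
so the candidates are z = -1, z = 3.

Check the numerator P(z) = 2*z^2 - z - 1 at each one:
  P(-1) = 2 ≠ 0, so z = -1 is a (simple) pole.
  P(3) = 14 ≠ 0, so z = 3 is a (simple) pole.

Poles of f: {-1, 3}

Final answer: {-1, 3}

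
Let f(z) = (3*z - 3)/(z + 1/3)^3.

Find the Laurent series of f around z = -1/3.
Put w = z - (-1/3), i.e. z = w - 1/3. The denominator is w^3, so it suffices to rewrite the numerator in powers of w.

P(z) = 3*z - 3
P(w - 1/3) = -4 + 3*w

Dividing each term by w^3:
  f = -4/w^3 + 3/w^2

Substituting back w = z + 1/3:
  f(z) = -4/(z + 1/3)^3 + 3/(z + 1/3)^2

The series is finite because the numerator is a polynomial; the negative powers form the principal part.

Final answer: -4/(z + 1/3)^3 + 3/(z + 1/3)^2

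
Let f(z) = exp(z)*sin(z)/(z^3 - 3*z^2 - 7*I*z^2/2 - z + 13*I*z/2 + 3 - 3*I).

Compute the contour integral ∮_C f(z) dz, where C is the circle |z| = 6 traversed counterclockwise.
By the residue theorem, ∮_C f(z) dz = 2πi · (sum of the residues of f at the poles inside |z| = 6).

The denominator factors as (z - 3*I/2)*(z - 2 - 2*I)*(z - 1), so the singularities of f are simple poles at z = 3*I/2, z = 2 + 2*I, z = 1.
  |3*I/2|² = 9/4 < 36 = 6², so this pole is inside the contour.
  |2 + 2*I|² = 8 < 36 = 6², so this pole is inside the contour.
  |1|² = 1 < 36 = 6², so this pole is inside the contour.

With P(z) = exp(z)*sin(z) and Q(z) = z^3 - 3*z^2 - 7*I*z^2/2 - z + 13*I*z/2 + 3 - 3*I, each pole is simple, so Res(f, z₀) = P(z₀)/Q'(z₀) with Q'(z) = 3*z^2 - 6*z - 7*I*z - 1 + 13*I/2.
  Res(f, 3*I/2) = P(3*I/2)/Q'(3*I/2) = (I*exp(3*I/2)*sinh(3/2))/(11/4 - 5*I/2) = (-40/221 + 44*I/221)*exp(3*I/2)*sinh(3/2)
  Res(f, 2 + 2*I) = P(2 + 2*I)/Q'(2 + 2*I) = (exp(2 + 2*I)*sin(2 + 2*I))/(1 + 9*I/2) = (4/85 - 18*I/85)*exp(2 + 2*I)*sin(2 + 2*I)
  Res(f, 1) = P(1)/Q'(1) = (exp(1)*sin(1))/(-4 - I/2) = exp(1)*(-16/65 + 2*I/65)*sin(1)

Sum of residues inside C: (-40/221 + 44*I/221)*exp(3*I/2)*sinh(3/2) + exp(1)*(-16/65 + 2*I/65)*sin(1) + (4/85 - 18*I/85)*exp(2 + 2*I)*sin(2 + 2*I)
∮_C f(z) dz = 2πi · ((-40/221 + 44*I/221)*exp(3*I/2)*sinh(3/2) + exp(1)*(-16/65 + 2*I/65)*sin(1) + (4/85 - 18*I/85)*exp(2 + 2*I)*sin(2 + 2*I)) = exp(1)*pi*(-4/65 - 32*I/65)*sin(1) + pi*(-88/221 - 80*I/221)*exp(3*I/2)*sinh(3/2) + pi*(36/85 + 8*I/85)*exp(2 + 2*I)*sin(2 + 2*I)

Final answer: exp(1)*pi*(-4/65 - 32*I/65)*sin(1) + pi*(-88/221 - 80*I/221)*exp(3*I/2)*sinh(3/2) + pi*(36/85 + 8*I/85)*exp(2 + 2*I)*sin(2 + 2*I)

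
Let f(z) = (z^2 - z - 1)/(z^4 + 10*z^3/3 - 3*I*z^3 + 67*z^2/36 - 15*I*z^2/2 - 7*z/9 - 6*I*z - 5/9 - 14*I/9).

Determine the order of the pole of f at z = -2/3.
Factor the denominator:
  z^4 + 10*z^3/3 - 3*I*z^3 + 67*z^2/36 - 15*I*z^2/2 - 7*z/9 - 6*I*z - 5/9 - 14*I/9 = (z + 2/3)^2*(z + 3/2 - I)*(z + 1/2 - 2*I)

The numerator P(z) = z^2 - z - 1 has P(-2/3) = 1/9 ≠ 0, so no factor of (z + 2/3) cancels.
Near z = -2/3 we can therefore write f(z) = g(z)/(z + 2/3)^2 with g analytic at -2/3 and g(-2/3) ≠ 0 (g is the numerator divided by the remaining denominator factors).

Hence z = -2/3 is a pole of order 2.

Final answer: 2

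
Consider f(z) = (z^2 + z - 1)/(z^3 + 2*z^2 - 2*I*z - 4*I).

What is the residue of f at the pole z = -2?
1/5 + I/10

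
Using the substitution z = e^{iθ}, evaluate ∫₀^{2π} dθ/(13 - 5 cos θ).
Call the integral J. The integrand is 2π-periodic and we integrate over a full period, so shifting θ does not change the value (θ → θ + π flips the sign of the trig term). Hence
  J = ∫₀^{2π} dθ/(13 + 5 cos θ).
Put z = e^{iθ}: then cos θ = (z + 1/z)/2, dθ = dz/(iz), and z runs once counterclockwise around |z| = 1:
  J = ∮_{|z|=1} 1/(13 + 5*(z + 1/z)/2) · dz/(iz) = (2/i) ∮_{|z|=1} dz/(5*z^2 + 26*z + 5).
The roots of 5*z^2 + 26*z + 5 are z = (-13 ± sqrt(13^2 - 5^2))/5, with sqrt(144) = 12; their product is 1, so only z₊ = -1/5 lies inside the unit circle (z₋ = -5 lies outside).
z₊ is a simple zero of q(z) = 5*z^2 + 26*z + 5, so Res(1/q, z₊) = 1/q'(z₊) with q'(z) = 10*z + 26; and q'(z₊) = 5*(z₊ - z₋) = 24.
Therefore J = (2/i) · 2πi · 1/(24) = 2*pi/(12) = pi/6

Final answer: pi/6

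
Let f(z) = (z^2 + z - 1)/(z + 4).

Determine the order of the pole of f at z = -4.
Factor the denominator:
  z + 4 = (z + 4)

The numerator P(z) = z^2 + z - 1 has P(-4) = 11 ≠ 0, so no factor of (z + 4) cancels.
Near z = -4 we can therefore write f(z) = g(z)/(z + 4) with g analytic at -4 and g(-4) ≠ 0 (g is just the numerator).

Hence z = -4 is a pole of order 1.

Final answer: 1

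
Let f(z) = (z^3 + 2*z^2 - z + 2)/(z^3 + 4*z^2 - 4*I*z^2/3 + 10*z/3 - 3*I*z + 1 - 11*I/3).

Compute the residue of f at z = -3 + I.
Write f(z) = P(z)/Q(z) with P(z) = z^3 + 2*z^2 - z + 2 and Q(z) = z^3 + 4*z^2 - 4*I*z^2/3 + 10*z/3 - 3*I*z + 1 - 11*I/3.
The denominator factors as Q(z) = (z + 3 - I)*(z - I)*(z + 1 + 2*I/3), so z = -3 + I is a simple zero of Q and P is analytic there; z = -3 + I is therefore a simple pole and
  Res(f, z₀) = P(z₀)/Q'(z₀).

Q'(z) = 3*z^2 + 8*z - 8*I*z/3 + 10/3 - 3*I, so Q'(-3 + I) = 6 - 5*I.
P(-3 + I) = 3 + 13*I.

Res(f, -3 + I) = (3 + 13*I)/(6 - 5*I) = -47/61 + 93*I/61

Final answer: -47/61 + 93*I/61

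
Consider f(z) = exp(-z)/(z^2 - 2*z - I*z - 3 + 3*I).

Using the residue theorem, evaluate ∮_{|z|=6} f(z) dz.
By the residue theorem, ∮_C f(z) dz = 2πi · (sum of the residues of f at the poles inside |z| = 6).

The denominator factors as (z - 3)*(z + 1 - I), so the singularities of f are simple poles at z = 3, z = -1 + I.
  |3|² = 9 < 36 = 6², so this pole is inside the contour.
  |-1 + I|² = 2 < 36 = 6², so this pole is inside the contour.

With P(z) = exp(-z) and Q(z) = z^2 - 2*z - I*z - 3 + 3*I, each pole is simple, so Res(f, z₀) = P(z₀)/Q'(z₀) with Q'(z) = 2*z - 2 - I.
  Res(f, 3) = P(3)/Q'(3) = (exp(-3))/(4 - I) = (4/17 + I/17)*exp(-3)
  Res(f, -1 + I) = P(-1 + I)/Q'(-1 + I) = (exp(1 - I))/(-4 + I) = (-4/17 - I/17)*exp(1 - I)

Sum of residues inside C: (4/17 + I/17)*exp(-3) + (-4/17 - I/17)*exp(1 - I)
∮_C f(z) dz = 2πi · ((4/17 + I/17)*exp(-3) + (-4/17 - I/17)*exp(1 - I)) = pi*(2/17 - 8*I/17)*exp(1 - I) + pi*(-2/17 + 8*I/17)*exp(-3)

Final answer: pi*(2/17 - 8*I/17)*exp(1 - I) + pi*(-2/17 + 8*I/17)*exp(-3)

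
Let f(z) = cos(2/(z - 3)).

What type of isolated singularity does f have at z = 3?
Let u = z - 3. Then
  cos(2/u) = Σ_{k≥0} (-1)^k (2)^(2k)/((2k)!·u^(2k)) = 1 - 2/u^2 + 2/(3*u^4) + ...
which has infinitely many negative powers of u, so cos(2/(z - 3)) has an essential singularity at z = 3.
So the singularity is essential.

Final answer: essential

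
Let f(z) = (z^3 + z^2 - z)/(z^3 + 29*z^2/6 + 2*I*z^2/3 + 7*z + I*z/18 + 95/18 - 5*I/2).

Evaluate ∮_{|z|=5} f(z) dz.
By the residue theorem, ∮_C f(z) dz = 2πi · (sum of the residues of f at the poles inside |z| = 5).

The denominator factors as (z + 1/3 - I)*(z + 3 + 2*I/3)*(z + 3/2 + I), so the singularities of f are simple poles at z = -1/3 + I, z = -3 - 2*I/3, z = -3/2 - I.
  |-1/3 + I|² = 10/9 < 25 = 5², so this pole is inside the contour.
  |-3 - 2*I/3|² = 85/9 < 25 = 5², so this pole is inside the contour.
  |-3/2 - I|² = 13/4 < 25 = 5², so this pole is inside the contour.

With P(z) = z^3 + z^2 - z and Q(z) = z^3 + 29*z^2/6 + 2*I*z^2/3 + 7*z + I*z/18 + 95/18 - 5*I/2, each pole is simple, so Res(f, z₀) = P(z₀)/Q'(z₀) with Q'(z) = 3*z^2 + 29*z/3 + 4*I*z/3 + 7 + I/18.
  Res(f, -1/3 + I) = P(-1/3 + I)/Q'(-1/3 + I) = (11/27 - 7*I/3)/(-2/9 + 131*I/18) = -16594/51531 - 2378*I/51531
  Res(f, -3 - 2*I/3) = P(-3 - 2*I/3)/Q'(-3 - 2*I/3) = (-103/9 - 352*I/27)/(41/9 + 29*I/18) = -71092/22695 - 39806*I/22695
  Res(f, -3/2 - I) = P(-3/2 - I)/Q'(-3/2 - I) = (31/8 - 7*I/4)/(-29/12 - 47*I/18) = -12429/32810 + 18594*I/16405

Sum of residues inside C: -23/6 - 2*I/3
∮_C f(z) dz = 2πi · (-23/6 - 2*I/3) = pi*(4/3 - 23*I/3)

Final answer: pi*(4/3 - 23*I/3)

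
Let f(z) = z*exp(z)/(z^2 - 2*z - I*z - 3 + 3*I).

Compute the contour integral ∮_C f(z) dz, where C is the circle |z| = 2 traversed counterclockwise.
pi*(6/17 + 10*I/17)*exp(-1 + I)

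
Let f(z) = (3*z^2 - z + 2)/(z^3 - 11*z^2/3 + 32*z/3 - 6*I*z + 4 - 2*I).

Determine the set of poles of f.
{-1/3, 1 - 3*I, 3 + 3*I}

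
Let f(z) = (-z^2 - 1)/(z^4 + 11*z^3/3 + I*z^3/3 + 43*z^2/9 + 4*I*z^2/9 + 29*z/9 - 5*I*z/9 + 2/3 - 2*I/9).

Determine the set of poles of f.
The singularities of f are the zeros of the denominator. Factoring,
  z^4 + 11*z^3/3 + I*z^3/3 + 43*z^2/9 + 4*I*z^2/9 + 29*z/9 - 5*I*z/9 + 2/3 - 2*I/9 = (z + 2)*(z + 1 + I)*(z + 1/3 - 2*I/3)*(z + 1/3)
so the candidates are z = -2, z = -1 - I, z = -1/3 + 2*I/3, z = -1/3.

Check the numerator P(z) = -z^2 - 1 at each one:
  P(-2) = -5 ≠ 0, so z = -2 is a (simple) pole.
  P(-1 - I) = -1 - 2*I ≠ 0, so z = -1 - I is a (simple) pole.
  P(-1/3 + 2*I/3) = -2/3 + 4*I/9 ≠ 0, so z = -1/3 + 2*I/3 is a (simple) pole.
  P(-1/3) = -10/9 ≠ 0, so z = -1/3 is a (simple) pole.

Poles of f: {-2, -1 - I, -1/3, -1/3 + 2*I/3}

Final answer: {-2, -1 - I, -1/3, -1/3 + 2*I/3}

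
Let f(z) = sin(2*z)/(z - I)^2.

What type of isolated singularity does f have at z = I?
pole of order 2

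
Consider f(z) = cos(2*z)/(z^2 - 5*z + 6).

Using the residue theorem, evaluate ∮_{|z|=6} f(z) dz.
-2*I*pi*cos(4) + 2*I*pi*cos(6)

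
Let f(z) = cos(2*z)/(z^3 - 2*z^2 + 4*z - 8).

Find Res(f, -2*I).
Write f(z) = P(z)/Q(z) with P(z) = cos(2*z) and Q(z) = z^3 - 2*z^2 + 4*z - 8.
The denominator factors as Q(z) = (z - 2*I)*(z - 2)*(z + 2*I), so z = -2*I is a simple zero of Q and P is analytic there; z = -2*I is therefore a simple pole and
  Res(f, z₀) = P(z₀)/Q'(z₀).

Q'(z) = 3*z^2 - 4*z + 4, so Q'(-2*I) = -8 + 8*I.
P(-2*I) = cosh(4).

Res(f, -2*I) = (cosh(4))/(-8 + 8*I) = (-1/16 - I/16)*cosh(4)

Final answer: (-1/16 - I/16)*cosh(4)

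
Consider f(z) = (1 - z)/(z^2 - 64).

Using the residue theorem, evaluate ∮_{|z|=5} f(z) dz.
0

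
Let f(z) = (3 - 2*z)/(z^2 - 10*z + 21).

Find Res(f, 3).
Write f(z) = P(z)/Q(z) with P(z) = 3 - 2*z and Q(z) = z^2 - 10*z + 21.
The denominator factors as Q(z) = (z - 3)*(z - 7), so z = 3 is a simple zero of Q and P is analytic there; z = 3 is therefore a simple pole and
  Res(f, z₀) = P(z₀)/Q'(z₀).

Q'(z) = 2*z - 10, so Q'(3) = -4.
P(3) = -3.

Res(f, 3) = (-3)/(-4) = 3/4

Final answer: 3/4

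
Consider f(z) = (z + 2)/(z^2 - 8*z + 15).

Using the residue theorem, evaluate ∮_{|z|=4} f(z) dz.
By the residue theorem, ∮_C f(z) dz = 2πi · (sum of the residues of f at the poles inside |z| = 4).

The denominator factors as (z - 5)*(z - 3), so the singularities of f are simple poles at z = 5, z = 3.
  |5|² = 25 > 16 = 4², so this pole is outside the contour.
  |3|² = 9 < 16 = 4², so this pole is inside the contour.

With P(z) = z + 2 and Q(z) = z^2 - 8*z + 15, each pole is simple, so Res(f, z₀) = P(z₀)/Q'(z₀) with Q'(z) = 2*z - 8.
  Res(f, 3) = P(3)/Q'(3) = (5)/(-2) = -5/2

∮_C f(z) dz = 2πi · (-5/2) = -5*I*pi

Final answer: -5*I*pi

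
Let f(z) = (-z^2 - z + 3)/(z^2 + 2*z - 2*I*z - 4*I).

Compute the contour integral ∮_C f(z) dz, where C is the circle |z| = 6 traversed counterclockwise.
By the residue theorem, ∮_C f(z) dz = 2πi · (sum of the residues of f at the poles inside |z| = 6).

The denominator factors as (z + 2)*(z - 2*I), so the singularities of f are simple poles at z = -2, z = 2*I.
  |-2|² = 4 < 36 = 6², so this pole is inside the contour.
  |2*I|² = 4 < 36 = 6², so this pole is inside the contour.

With P(z) = -z^2 - z + 3 and Q(z) = z^2 + 2*z - 2*I*z - 4*I, each pole is simple, so Res(f, z₀) = P(z₀)/Q'(z₀) with Q'(z) = 2*z + 2 - 2*I.
  Res(f, -2) = P(-2)/Q'(-2) = (1)/(-2 - 2*I) = -1/4 + I/4
  Res(f, 2*I) = P(2*I)/Q'(2*I) = (7 - 2*I)/(2 + 2*I) = 5/4 - 9*I/4

Sum of residues inside C: 1 - 2*I
∮_C f(z) dz = 2πi · (1 - 2*I) = pi*(4 + 2*I)

Final answer: pi*(4 + 2*I)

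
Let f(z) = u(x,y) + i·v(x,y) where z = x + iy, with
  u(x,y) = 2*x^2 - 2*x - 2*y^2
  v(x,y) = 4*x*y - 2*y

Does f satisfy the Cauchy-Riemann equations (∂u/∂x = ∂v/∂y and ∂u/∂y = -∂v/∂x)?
∂u/∂x = 4*x - 2
∂v/∂y = 4*x - 2
∂u/∂y = -4*y
∂v/∂x = 4*y
∂u/∂x = ∂v/∂y and ∂u/∂y = -∂v/∂x hold identically; f is analytic.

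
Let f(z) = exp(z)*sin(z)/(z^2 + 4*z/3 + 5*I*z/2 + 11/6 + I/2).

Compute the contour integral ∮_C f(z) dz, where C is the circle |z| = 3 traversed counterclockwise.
By the residue theorem, ∮_C f(z) dz = 2πi · (sum of the residues of f at the poles inside |z| = 3).

The denominator factors as (z + 1 + 3*I)*(z + 1/3 - I/2), so the singularities of f are simple poles at z = -1 - 3*I, z = -1/3 + I/2.
  |-1 - 3*I|² = 10 > 9 = 3², so this pole is outside the contour.
  |-1/3 + I/2|² = 13/36 < 9 = 3², so this pole is inside the contour.

With P(z) = exp(z)*sin(z) and Q(z) = z^2 + 4*z/3 + 5*I*z/2 + 11/6 + I/2, each pole is simple, so Res(f, z₀) = P(z₀)/Q'(z₀) with Q'(z) = 2*z + 4/3 + 5*I/2.
  Res(f, -1/3 + I/2) = P(-1/3 + I/2)/Q'(-1/3 + I/2) = (-exp(-1/3 + I/2)*sin(1/3 - I/2))/(2/3 + 7*I/2) = (-24/457 + 126*I/457)*exp(-1/3 + I/2)*sin(1/3 - I/2)

∮_C f(z) dz = 2πi · ((-24/457 + 126*I/457)*exp(-1/3 + I/2)*sin(1/3 - I/2)) = pi*(-252/457 - 48*I/457)*exp(-1/3 + I/2)*sin(1/3 - I/2)

Final answer: pi*(-252/457 - 48*I/457)*exp(-1/3 + I/2)*sin(1/3 - I/2)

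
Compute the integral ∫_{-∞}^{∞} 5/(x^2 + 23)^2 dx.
Let f(z) = 5/(z^2 + 23)^2. The denominator has no real zeros and deg Q - deg P = 4 ≥ 2, so the integral of f over the upper semicircle |z| = R tends to 0 as R → ∞. Closing the contour in the upper half-plane,
  ∫_{-∞}^{∞} f(x) dx = 2πi · Σ Res(f, z_k)  over the poles with Im z_k > 0.

Zeros of the denominator: z^2 + 23 = 0 gives z = ±sqrt(23)*I.
Upper half-plane: z = sqrt(23)*I (a pole of order 2).

Write f(z) = g(z)/(z - sqrt(23)*I)^2 with g(z) = 5/(z + sqrt(23)*I)^2. For a double pole, Res(f, z₀) = g'(z₀):
  g'(z) = -10/(z + sqrt(23)*I)^3
  Res(f, sqrt(23)*I) = g'(sqrt(23)*I) = -5*sqrt(23)*I/2116

∫_{-∞}^{∞} f(x) dx = 2πi · (-5*sqrt(23)*I/2116) = 5*sqrt(23)*pi/1058

Final answer: 5*sqrt(23)*pi/1058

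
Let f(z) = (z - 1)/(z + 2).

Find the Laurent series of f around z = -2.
Put w = z - (-2), i.e. z = w - 2. The denominator is w, so it suffices to rewrite the numerator in powers of w.

P(z) = z - 1
P(w - 2) = -3 + w

Dividing each term by w:
  f = -3/w + 1

Substituting back w = z + 2:
  f(z) = -3/(z + 2) + 1

The series is finite because the numerator is a polynomial; the negative powers form the principal part, and the coefficient of 1/(z + 2) gives Res(f, -2) = -3.

Final answer: -3/(z + 2) + 1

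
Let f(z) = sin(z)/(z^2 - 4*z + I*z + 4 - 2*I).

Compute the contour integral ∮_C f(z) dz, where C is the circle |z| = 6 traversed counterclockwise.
2*pi*sin(2) - 2*pi*sin(2 - I)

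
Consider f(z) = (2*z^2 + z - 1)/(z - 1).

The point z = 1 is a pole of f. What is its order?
Factor the denominator:
  z - 1 = (z - 1)

The numerator P(z) = 2*z^2 + z - 1 has P(1) = 2 ≠ 0, so no factor of (z - 1) cancels.
Near z = 1 we can therefore write f(z) = g(z)/(z - 1) with g analytic at 1 and g(1) ≠ 0 (g is just the numerator).

Hence z = 1 is a pole of order 1.

Final answer: 1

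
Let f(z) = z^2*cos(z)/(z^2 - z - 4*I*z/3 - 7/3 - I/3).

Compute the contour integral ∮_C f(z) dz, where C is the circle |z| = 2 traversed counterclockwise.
pi*(-28/51 - 8*I/17)*cos(1 - I/3)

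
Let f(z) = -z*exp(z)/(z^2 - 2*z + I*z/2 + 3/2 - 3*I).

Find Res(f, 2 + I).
Write f(z) = P(z)/Q(z) with P(z) = -z*exp(z) and Q(z) = z^2 - 2*z + I*z/2 + 3/2 - 3*I.
The denominator factors as Q(z) = (z + 3*I/2)*(z - 2 - I), so z = 2 + I is a simple zero of Q and P is analytic there; z = 2 + I is therefore a simple pole and
  Res(f, z₀) = P(z₀)/Q'(z₀).

Q'(z) = 2*z - 2 + I/2, so Q'(2 + I) = 2 + 5*I/2.
P(2 + I) = (-2 - I)*exp(2 + I).

Res(f, 2 + I) = ((-2 - I)*exp(2 + I))/(2 + 5*I/2) = (-26/41 + 12*I/41)*exp(2 + I)

Final answer: (-26/41 + 12*I/41)*exp(2 + I)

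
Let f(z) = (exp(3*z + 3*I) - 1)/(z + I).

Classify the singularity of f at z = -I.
removable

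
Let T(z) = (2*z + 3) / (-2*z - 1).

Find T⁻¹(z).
Set w = T(z) = (2*z + 3) / (-2*z - 1) and solve for z:
  w*(-2*z - 1) = 2*z + 3
  -w + z*(-2*w - 2) - 3 = 0
  z*(-2*w - 2) = w + 3
  z = (-w - 3)/(2*w + 2)
Renaming the variable, T⁻¹(z) = (-z - 3)/(2*z + 2).
(Check: ad - bc = 4 ≠ 0, so T is invertible.)

Final answer: (-z - 3)/(2*z + 2)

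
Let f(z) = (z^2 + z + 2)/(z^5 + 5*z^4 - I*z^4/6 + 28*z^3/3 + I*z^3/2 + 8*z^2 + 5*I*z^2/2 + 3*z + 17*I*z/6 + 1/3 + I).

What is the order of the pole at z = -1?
3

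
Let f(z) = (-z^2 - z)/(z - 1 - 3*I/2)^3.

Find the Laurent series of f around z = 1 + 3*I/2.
(1/4 - 9*I/2)/(z - 1 - 3*I/2)^3 + (-3 - 3*I)/(z - 1 - 3*I/2)^2 - 1/(z - 1 - 3*I/2)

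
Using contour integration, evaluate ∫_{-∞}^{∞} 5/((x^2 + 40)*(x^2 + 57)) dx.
pi*(-20*sqrt(57) + 57*sqrt(10))/3876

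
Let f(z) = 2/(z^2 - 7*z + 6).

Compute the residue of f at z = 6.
2/5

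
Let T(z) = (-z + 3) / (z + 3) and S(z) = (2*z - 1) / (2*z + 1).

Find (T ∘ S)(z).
(2*z + 2)/(4*z + 1)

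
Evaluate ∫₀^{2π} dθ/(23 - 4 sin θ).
Call the integral J. The integrand is 2π-periodic and we integrate over a full period, so shifting θ does not change the value (θ → θ + π/2 turns sin θ into cos θ; θ → θ + π flips the sign of the trig term). Hence
  J = ∫₀^{2π} dθ/(23 + 4 cos θ).
Put z = e^{iθ}: then cos θ = (z + 1/z)/2, dθ = dz/(iz), and z runs once counterclockwise around |z| = 1:
  J = ∮_{|z|=1} 1/(23 + 4*(z + 1/z)/2) · dz/(iz) = (2/i) ∮_{|z|=1} dz/(4*z^2 + 46*z + 4).
The roots of 4*z^2 + 46*z + 4 are z = (-23 ± sqrt(23^2 - 4^2))/4, with sqrt(513) = 3*sqrt(57); their product is 1, so only z₊ = -23/4 + 3*sqrt(57)/4 lies inside the unit circle (z₋ = -23/4 - 3*sqrt(57)/4 lies outside).
z₊ is a simple zero of q(z) = 4*z^2 + 46*z + 4, so Res(1/q, z₊) = 1/q'(z₊) with q'(z) = 8*z + 46; and q'(z₊) = 4*(z₊ - z₋) = 6*sqrt(57).
Therefore J = (2/i) · 2πi · 1/(6*sqrt(57)) = 2*pi/(3*sqrt(57)) = 2*sqrt(57)*pi/171

Final answer: 2*sqrt(57)*pi/171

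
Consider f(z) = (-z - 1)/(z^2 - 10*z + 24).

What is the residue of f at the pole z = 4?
Write f(z) = P(z)/Q(z) with P(z) = -z - 1 and Q(z) = z^2 - 10*z + 24.
The denominator factors as Q(z) = (z - 4)*(z - 6), so z = 4 is a simple zero of Q and P is analytic there; z = 4 is therefore a simple pole and
  Res(f, z₀) = P(z₀)/Q'(z₀).

Q'(z) = 2*z - 10, so Q'(4) = -2.
P(4) = -5.

Res(f, 4) = (-5)/(-2) = 5/2

Final answer: 5/2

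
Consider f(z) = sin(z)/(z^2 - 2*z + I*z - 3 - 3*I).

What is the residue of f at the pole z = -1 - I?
Write f(z) = P(z)/Q(z) with P(z) = sin(z) and Q(z) = z^2 - 2*z + I*z - 3 - 3*I.
The denominator factors as Q(z) = (z + 1 + I)*(z - 3), so z = -1 - I is a simple zero of Q and P is analytic there; z = -1 - I is therefore a simple pole and
  Res(f, z₀) = P(z₀)/Q'(z₀).

Q'(z) = 2*z - 2 + I, so Q'(-1 - I) = -4 - I.
P(-1 - I) = -sin(1 + I).

Res(f, -1 - I) = (-sin(1 + I))/(-4 - I) = (4/17 - I/17)*sin(1 + I)

Final answer: (4/17 - I/17)*sin(1 + I)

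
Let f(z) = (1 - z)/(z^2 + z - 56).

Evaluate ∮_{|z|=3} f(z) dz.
0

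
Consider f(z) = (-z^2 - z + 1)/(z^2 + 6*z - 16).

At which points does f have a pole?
{-8, 2}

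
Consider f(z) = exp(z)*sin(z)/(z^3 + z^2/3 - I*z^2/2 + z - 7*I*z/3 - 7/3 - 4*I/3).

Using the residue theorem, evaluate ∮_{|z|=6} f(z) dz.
By the residue theorem, ∮_C f(z) dz = 2πi · (sum of the residues of f at the poles inside |z| = 6).

The denominator factors as (z + 1 + 3*I/2)*(z - 1 - I)*(z + 1/3 - I), so the singularities of f are simple poles at z = -1 - 3*I/2, z = 1 + I, z = -1/3 + I.
  |-1 - 3*I/2|² = 13/4 < 36 = 6², so this pole is inside the contour.
  |1 + I|² = 2 < 36 = 6², so this pole is inside the contour.
  |-1/3 + I|² = 10/9 < 36 = 6², so this pole is inside the contour.

With P(z) = exp(z)*sin(z) and Q(z) = z^3 + z^2/3 - I*z^2/2 + z - 7*I*z/3 - 7/3 - 4*I/3, each pole is simple, so Res(f, z₀) = P(z₀)/Q'(z₀) with Q'(z) = 3*z^2 + 2*z/3 - I*z + 1 - 7*I/3.
  Res(f, -1 - 3*I/2) = P(-1 - 3*I/2)/Q'(-1 - 3*I/2) = (-exp(-1 - 3*I/2)*sin(1 + 3*I/2))/(-59/12 + 20*I/3) = (708/9881 + 960*I/9881)*exp(-1 - 3*I/2)*sin(1 + 3*I/2)
  Res(f, 1 + I) = P(1 + I)/Q'(1 + I) = (exp(1 + I)*sin(1 + I))/(8/3 + 10*I/3) = (6/41 - 15*I/82)*exp(1 + I)*sin(1 + I)
  Res(f, -1/3 + I) = P(-1/3 + I)/Q'(-1/3 + I) = (-exp(-1/3 + I)*sin(1/3 - I))/(-8/9 - 10*I/3) = (18/241 - 135*I/482)*exp(-1/3 + I)*sin(1/3 - I)

Sum of residues inside C: (18/241 - 135*I/482)*exp(-1/3 + I)*sin(1/3 - I) + (708/9881 + 960*I/9881)*exp(-1 - 3*I/2)*sin(1 + 3*I/2) + (6/41 - 15*I/82)*exp(1 + I)*sin(1 + I)
∮_C f(z) dz = 2πi · ((18/241 - 135*I/482)*exp(-1/3 + I)*sin(1/3 - I) + (708/9881 + 960*I/9881)*exp(-1 - 3*I/2)*sin(1 + 3*I/2) + (6/41 - 15*I/82)*exp(1 + I)*sin(1 + I)) = pi*(135/241 + 36*I/241)*exp(-1/3 + I)*sin(1/3 - I) + pi*(-1920/9881 + 1416*I/9881)*exp(-1 - 3*I/2)*sin(1 + 3*I/2) + pi*(15/41 + 12*I/41)*exp(1 + I)*sin(1 + I)

Final answer: pi*(135/241 + 36*I/241)*exp(-1/3 + I)*sin(1/3 - I) + pi*(-1920/9881 + 1416*I/9881)*exp(-1 - 3*I/2)*sin(1 + 3*I/2) + pi*(15/41 + 12*I/41)*exp(1 + I)*sin(1 + I)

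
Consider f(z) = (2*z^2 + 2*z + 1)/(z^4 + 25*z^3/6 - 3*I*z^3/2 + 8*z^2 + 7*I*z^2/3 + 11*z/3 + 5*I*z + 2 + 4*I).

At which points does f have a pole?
{-3 + 3*I, -1 - I, 1/3 - I}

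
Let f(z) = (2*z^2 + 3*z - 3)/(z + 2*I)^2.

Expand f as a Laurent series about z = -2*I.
(-11 - 6*I)/(z + 2*I)^2 + (3 - 8*I)/(z + 2*I) + 2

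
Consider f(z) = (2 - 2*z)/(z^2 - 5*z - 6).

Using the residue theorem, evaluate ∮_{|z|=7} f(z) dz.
-4*I*pi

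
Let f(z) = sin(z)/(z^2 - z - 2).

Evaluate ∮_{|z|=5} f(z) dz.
By the residue theorem, ∮_C f(z) dz = 2πi · (sum of the residues of f at the poles inside |z| = 5).

The denominator factors as (z + 1)*(z - 2), so the singularities of f are simple poles at z = -1, z = 2.
  |-1|² = 1 < 25 = 5², so this pole is inside the contour.
  |2|² = 4 < 25 = 5², so this pole is inside the contour.

With P(z) = sin(z) and Q(z) = z^2 - z - 2, each pole is simple, so Res(f, z₀) = P(z₀)/Q'(z₀) with Q'(z) = 2*z - 1.
  Res(f, -1) = P(-1)/Q'(-1) = (-sin(1))/(-3) = sin(1)/3
  Res(f, 2) = P(2)/Q'(2) = (sin(2))/(3) = sin(2)/3

Sum of residues inside C: sin(1)/3 + sin(2)/3
∮_C f(z) dz = 2πi · (sin(1)/3 + sin(2)/3) = 2*I*pi*sin(1)/3 + 2*I*pi*sin(2)/3

Final answer: 2*I*pi*sin(1)/3 + 2*I*pi*sin(2)/3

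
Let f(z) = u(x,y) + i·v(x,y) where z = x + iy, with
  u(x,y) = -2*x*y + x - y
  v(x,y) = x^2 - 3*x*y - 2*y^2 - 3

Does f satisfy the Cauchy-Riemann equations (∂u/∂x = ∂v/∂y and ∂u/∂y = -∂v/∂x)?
∂u/∂x = 1 - 2*y
∂v/∂y = -3*x - 4*y
∂u/∂y = -2*x - 1
∂v/∂x = 2*x - 3*y
∂u/∂x ≠ ∂v/∂y and ∂u/∂y ≠ -∂v/∂x; the Cauchy-Riemann equations are not satisfied, so f is not analytic.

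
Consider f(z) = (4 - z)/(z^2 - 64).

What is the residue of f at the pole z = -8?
-3/4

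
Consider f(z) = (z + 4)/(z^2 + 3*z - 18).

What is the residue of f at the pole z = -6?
2/9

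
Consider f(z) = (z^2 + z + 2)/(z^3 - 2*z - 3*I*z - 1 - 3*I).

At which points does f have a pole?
The singularities of f are the zeros of the denominator. Factoring,
  z^3 - 2*z - 3*I*z - 1 - 3*I = (z - 2 - I)*(z + 1)*(z + 1 + I)
so the candidates are z = 2 + I, z = -1, z = -1 - I.

Check the numerator P(z) = z^2 + z + 2 at each one:
  P(2 + I) = 7 + 5*I ≠ 0, so z = 2 + I is a (simple) pole.
  P(-1) = 2 ≠ 0, so z = -1 is a (simple) pole.
  P(-1 - I) = 1 + I ≠ 0, so z = -1 - I is a (simple) pole.

Poles of f: {-1 - I, -1, 2 + I}

Final answer: {-1 - I, -1, 2 + I}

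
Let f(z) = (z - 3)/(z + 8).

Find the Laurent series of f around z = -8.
Put w = z - (-8), i.e. z = w - 8. The denominator is w, so it suffices to rewrite the numerator in powers of w.

P(z) = z - 3
P(w - 8) = -11 + w

Dividing each term by w:
  f = -11/w + 1

Substituting back w = z + 8:
  f(z) = -11/(z + 8) + 1

The series is finite because the numerator is a polynomial; the negative powers form the principal part, and the coefficient of 1/(z + 8) gives Res(f, -8) = -11.

Final answer: -11/(z + 8) + 1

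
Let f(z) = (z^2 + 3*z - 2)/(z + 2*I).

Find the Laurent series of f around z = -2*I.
Put w = z - (-2*I), i.e. z = w - 2*I. The denominator is w, so it suffices to rewrite the numerator in powers of w.

P(z) = z^2 + 3*z - 2
P(w - 2*I) = -6 - 6*I + (3 - 4*I)*w + w^2

Dividing each term by w:
  f = (-6 - 6*I)/w + 3 - 4*I + w

Substituting back w = z + 2*I:
  f(z) = (-6 - 6*I)/(z + 2*I) + 3 - 4*I + (z + 2*I)

The series is finite because the numerator is a polynomial; the negative powers form the principal part, and the coefficient of 1/(z + 2*I) gives Res(f, -2*I) = -6 - 6*I.

Final answer: (-6 - 6*I)/(z + 2*I) + 3 - 4*I + (z + 2*I)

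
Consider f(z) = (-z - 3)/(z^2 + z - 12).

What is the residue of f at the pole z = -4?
-1/7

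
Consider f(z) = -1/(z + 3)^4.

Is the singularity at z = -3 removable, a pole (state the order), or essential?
Write f(z) = g(z)/(z + 3)^4 with g(z) = -1.
g is entire and g(-3) = -1 ≠ 0, so no factor of (z + 3) cancels: the Laurent expansion of f about z = -3 starts at the power -4, i.e. lim_{z→z₀} (z - z₀)^4 f(z) = -1 is finite and nonzero.
So z = -3 is a pole of order 4.

Final answer: pole of order 4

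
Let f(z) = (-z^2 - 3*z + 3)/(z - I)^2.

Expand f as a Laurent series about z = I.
Put w = z - (I), i.e. z = w + I. The denominator is w^2, so it suffices to rewrite the numerator in powers of w.

P(z) = -z^2 - 3*z + 3
P(w + I) = 4 - 3*I + (-3 - 2*I)*w - w^2

Dividing each term by w^2:
  f = (4 - 3*I)/w^2 + (-3 - 2*I)/w - 1

Substituting back w = z - I:
  f(z) = (4 - 3*I)/(z - I)^2 + (-3 - 2*I)/(z - I) - 1

The series is finite because the numerator is a polynomial; the negative powers form the principal part, and the coefficient of 1/(z - I) gives Res(f, I) = -3 - 2*I.

Final answer: (4 - 3*I)/(z - I)^2 + (-3 - 2*I)/(z - I) - 1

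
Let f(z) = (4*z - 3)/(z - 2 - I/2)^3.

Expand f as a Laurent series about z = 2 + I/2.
Put w = z - (2 + I/2), i.e. z = w + 2 + I/2. The denominator is w^3, so it suffices to rewrite the numerator in powers of w.

P(z) = 4*z - 3
P(w + 2 + I/2) = 5 + 2*I + 4*w

Dividing each term by w^3:
  f = (5 + 2*I)/w^3 + 4/w^2

Substituting back w = z - 2 - I/2:
  f(z) = (5 + 2*I)/(z - 2 - I/2)^3 + 4/(z - 2 - I/2)^2

The series is finite because the numerator is a polynomial; the negative powers form the principal part.

Final answer: (5 + 2*I)/(z - 2 - I/2)^3 + 4/(z - 2 - I/2)^2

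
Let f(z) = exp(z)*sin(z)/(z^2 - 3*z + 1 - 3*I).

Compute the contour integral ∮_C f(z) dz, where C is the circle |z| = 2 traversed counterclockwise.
By the residue theorem, ∮_C f(z) dz = 2πi · (sum of the residues of f at the poles inside |z| = 2).

The denominator factors as (z + I)*(z - 3 - I), so the singularities of f are simple poles at z = -I, z = 3 + I.
  |-I|² = 1 < 4 = 2², so this pole is inside the contour.
  |3 + I|² = 10 > 4 = 2², so this pole is outside the contour.

With P(z) = exp(z)*sin(z) and Q(z) = z^2 - 3*z + 1 - 3*I, each pole is simple, so Res(f, z₀) = P(z₀)/Q'(z₀) with Q'(z) = 2*z - 3.
  Res(f, -I) = P(-I)/Q'(-I) = (-I*exp(-I)*sinh(1))/(-3 - 2*I) = (2/13 + 3*I/13)*exp(-I)*sinh(1)

∮_C f(z) dz = 2πi · ((2/13 + 3*I/13)*exp(-I)*sinh(1)) = pi*(-6/13 + 4*I/13)*exp(-I)*sinh(1)

Final answer: pi*(-6/13 + 4*I/13)*exp(-I)*sinh(1)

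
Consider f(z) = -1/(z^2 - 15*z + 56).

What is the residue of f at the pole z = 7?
Write f(z) = P(z)/Q(z) with P(z) = -1 and Q(z) = z^2 - 15*z + 56.
The denominator factors as Q(z) = (z - 7)*(z - 8), so z = 7 is a simple zero of Q and P is analytic there; z = 7 is therefore a simple pole and
  Res(f, z₀) = P(z₀)/Q'(z₀).

Q'(z) = 2*z - 15, so Q'(7) = -1.
P(7) = -1.

Res(f, 7) = (-1)/(-1) = 1

Final answer: 1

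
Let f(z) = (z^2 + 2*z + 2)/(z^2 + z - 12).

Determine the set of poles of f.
The singularities of f are the zeros of the denominator. Factoring,
  z^2 + z - 12 = (z - 3)*(z + 4)
so the candidates are z = 3, z = -4.

Check the numerator P(z) = z^2 + 2*z + 2 at each one:
  P(3) = 17 ≠ 0, so z = 3 is a (simple) pole.
  P(-4) = 10 ≠ 0, so z = -4 is a (simple) pole.

Poles of f: {-4, 3}

Final answer: {-4, 3}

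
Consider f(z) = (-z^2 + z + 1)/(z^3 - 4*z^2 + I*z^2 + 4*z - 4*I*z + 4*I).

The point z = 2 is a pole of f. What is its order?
2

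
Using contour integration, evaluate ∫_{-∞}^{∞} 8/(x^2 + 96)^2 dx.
Let f(z) = 8/(z^2 + 96)^2. The denominator has no real zeros and deg Q - deg P = 4 ≥ 2, so the integral of f over the upper semicircle |z| = R tends to 0 as R → ∞. Closing the contour in the upper half-plane,
  ∫_{-∞}^{∞} f(x) dx = 2πi · Σ Res(f, z_k)  over the poles with Im z_k > 0.

Zeros of the denominator: z^2 + 96 = 0 gives z = ±4*sqrt(6)*I.
Upper half-plane: z = 4*sqrt(6)*I (a pole of order 2).

Write f(z) = g(z)/(z - 4*sqrt(6)*I)^2 with g(z) = 8/(z + 4*sqrt(6)*I)^2. For a double pole, Res(f, z₀) = g'(z₀):
  g'(z) = -16/(z + 4*sqrt(6)*I)^3
  Res(f, 4*sqrt(6)*I) = g'(4*sqrt(6)*I) = -sqrt(6)*I/1152

∫_{-∞}^{∞} f(x) dx = 2πi · (-sqrt(6)*I/1152) = sqrt(6)*pi/576

Final answer: sqrt(6)*pi/576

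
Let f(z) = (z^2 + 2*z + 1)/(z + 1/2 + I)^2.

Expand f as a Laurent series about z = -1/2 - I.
Put w = z - (-1/2 - I), i.e. z = w - 1/2 - I. The denominator is w^2, so it suffices to rewrite the numerator in powers of w.

P(z) = z^2 + 2*z + 1
P(w - 1/2 - I) = -3/4 - I + (1 - 2*I)*w + w^2

Dividing each term by w^2:
  f = (-3/4 - I)/w^2 + (1 - 2*I)/w + 1

Substituting back w = z + 1/2 + I:
  f(z) = (-3/4 - I)/(z + 1/2 + I)^2 + (1 - 2*I)/(z + 1/2 + I) + 1

The series is finite because the numerator is a polynomial; the negative powers form the principal part, and the coefficient of 1/(z + 1/2 + I) gives Res(f, -1/2 - I) = 1 - 2*I.

Final answer: (-3/4 - I)/(z + 1/2 + I)^2 + (1 - 2*I)/(z + 1/2 + I) + 1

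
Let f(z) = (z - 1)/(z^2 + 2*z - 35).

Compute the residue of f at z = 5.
Write f(z) = P(z)/Q(z) with P(z) = z - 1 and Q(z) = z^2 + 2*z - 35.
The denominator factors as Q(z) = (z - 5)*(z + 7), so z = 5 is a simple zero of Q and P is analytic there; z = 5 is therefore a simple pole and
  Res(f, z₀) = P(z₀)/Q'(z₀).

Q'(z) = 2*z + 2, so Q'(5) = 12.
P(5) = 4.

Res(f, 5) = (4)/(12) = 1/3

Final answer: 1/3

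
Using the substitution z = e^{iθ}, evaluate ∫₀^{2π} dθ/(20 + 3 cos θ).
Let J = ∫₀^{2π} dθ/(20 + 3 cos θ).
Put z = e^{iθ}: then cos θ = (z + 1/z)/2, dθ = dz/(iz), and z runs once counterclockwise around |z| = 1:
  J = ∮_{|z|=1} 1/(20 + 3*(z + 1/z)/2) · dz/(iz) = (2/i) ∮_{|z|=1} dz/(3*z^2 + 40*z + 3).
The roots of 3*z^2 + 40*z + 3 are z = (-20 ± sqrt(20^2 - 3^2))/3, with sqrt(391) = sqrt(391); their product is 1, so only z₊ = -20/3 + sqrt(391)/3 lies inside the unit circle (z₋ = -20/3 - sqrt(391)/3 lies outside).
z₊ is a simple zero of q(z) = 3*z^2 + 40*z + 3, so Res(1/q, z₊) = 1/q'(z₊) with q'(z) = 6*z + 40; and q'(z₊) = 3*(z₊ - z₋) = 2*sqrt(391).
Therefore J = (2/i) · 2πi · 1/(2*sqrt(391)) = 2*pi/(sqrt(391)) = 2*sqrt(391)*pi/391

Final answer: 2*sqrt(391)*pi/391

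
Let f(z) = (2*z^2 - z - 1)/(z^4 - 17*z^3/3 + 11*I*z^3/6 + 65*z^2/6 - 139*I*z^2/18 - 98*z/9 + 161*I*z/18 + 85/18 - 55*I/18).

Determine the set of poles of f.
The singularities of f are the zeros of the denominator. Factoring,
  z^4 - 17*z^3/3 + 11*I*z^3/6 + 65*z^2/6 - 139*I*z^2/18 - 98*z/9 + 161*I*z/18 + 85/18 - 55*I/18 = (z - 1 + 2*I)*(z - 1)*(z - 2/3 - I/2)*(z - 3 + I/3)
so the candidates are z = 1 - 2*I, z = 1, z = 2/3 + I/2, z = 3 - I/3.

Check the numerator P(z) = 2*z^2 - z - 1 at each one:
  P(1 - 2*I) = -8 - 6*I ≠ 0, so z = 1 - 2*I is a (simple) pole.
  P(1) = 0, so the factor (z - 1) cancels and z = 1 is only a removable singularity, not a pole.
  P(2/3 + I/2) = -23/18 + 5*I/6 ≠ 0, so z = 2/3 + I/2 is a (simple) pole.
  P(3 - I/3) = 124/9 - 11*I/3 ≠ 0, so z = 3 - I/3 is a (simple) pole.

Poles of f: {2/3 + I/2, 1 - 2*I, 3 - I/3}

Final answer: {2/3 + I/2, 1 - 2*I, 3 - I/3}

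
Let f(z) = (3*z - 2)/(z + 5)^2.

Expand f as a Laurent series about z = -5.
Put w = z - (-5), i.e. z = w - 5. The denominator is w^2, so it suffices to rewrite the numerator in powers of w.

P(z) = 3*z - 2
P(w - 5) = -17 + 3*w

Dividing each term by w^2:
  f = -17/w^2 + 3/w

Substituting back w = z + 5:
  f(z) = -17/(z + 5)^2 + 3/(z + 5)

The series is finite because the numerator is a polynomial; the negative powers form the principal part, and the coefficient of 1/(z + 5) gives Res(f, -5) = 3.

Final answer: -17/(z + 5)^2 + 3/(z + 5)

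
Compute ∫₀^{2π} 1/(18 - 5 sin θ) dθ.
2*sqrt(299)*pi/299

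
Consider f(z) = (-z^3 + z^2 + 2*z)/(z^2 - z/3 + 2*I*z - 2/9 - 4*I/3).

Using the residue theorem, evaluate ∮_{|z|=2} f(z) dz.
By the residue theorem, ∮_C f(z) dz = 2πi · (sum of the residues of f at the poles inside |z| = 2).

The denominator factors as (z + 1/3 + 2*I)*(z - 2/3), so the singularities of f are simple poles at z = -1/3 - 2*I, z = 2/3.
  |-1/3 - 2*I|² = 37/9 > 4 = 2², so this pole is outside the contour.
  |2/3|² = 4/9 < 4 = 2², so this pole is inside the contour.

With P(z) = -z^3 + z^2 + 2*z and Q(z) = z^2 - z/3 + 2*I*z - 2/9 - 4*I/3, each pole is simple, so Res(f, z₀) = P(z₀)/Q'(z₀) with Q'(z) = 2*z - 1/3 + 2*I.
  Res(f, 2/3) = P(2/3)/Q'(2/3) = (40/27)/(1 + 2*I) = 8/27 - 16*I/27

∮_C f(z) dz = 2πi · (8/27 - 16*I/27) = pi*(32/27 + 16*I/27)

Final answer: pi*(32/27 + 16*I/27)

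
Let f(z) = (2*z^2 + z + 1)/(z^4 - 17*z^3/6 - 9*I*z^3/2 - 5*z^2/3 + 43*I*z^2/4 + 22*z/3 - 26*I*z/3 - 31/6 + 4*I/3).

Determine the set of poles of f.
The singularities of f are the zeros of the denominator. Factoring,
  z^4 - 17*z^3/6 - 9*I*z^3/2 - 5*z^2/3 + 43*I*z^2/4 + 22*z/3 - 26*I*z/3 - 31/6 + 4*I/3 = (z - 1/2 - I)*(z - 1 + I/2)*(z - 1 - I)*(z - 1/3 - 3*I)
so the candidates are z = 1/2 + I, z = 1 - I/2, z = 1 + I, z = 1/3 + 3*I.

Check the numerator P(z) = 2*z^2 + z + 1 at each one:
  P(1/2 + I) = 3*I ≠ 0, so z = 1/2 + I is a (simple) pole.
  P(1 - I/2) = 7/2 - 5*I/2 ≠ 0, so z = 1 - I/2 is a (simple) pole.
  P(1 + I) = 2 + 5*I ≠ 0, so z = 1 + I is a (simple) pole.
  P(1/3 + 3*I) = -148/9 + 7*I ≠ 0, so z = 1/3 + 3*I is a (simple) pole.

Poles of f: {1/3 + 3*I, 1/2 + I, 1 - I/2, 1 + I}

Final answer: {1/3 + 3*I, 1/2 + I, 1 - I/2, 1 + I}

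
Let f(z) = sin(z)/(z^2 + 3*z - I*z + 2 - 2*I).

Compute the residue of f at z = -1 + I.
Write f(z) = P(z)/Q(z) with P(z) = sin(z) and Q(z) = z^2 + 3*z - I*z + 2 - 2*I.
The denominator factors as Q(z) = (z + 1 - I)*(z + 2), so z = -1 + I is a simple zero of Q and P is analytic there; z = -1 + I is therefore a simple pole and
  Res(f, z₀) = P(z₀)/Q'(z₀).

Q'(z) = 2*z + 3 - I, so Q'(-1 + I) = 1 + I.
P(-1 + I) = -sin(1 - I).

Res(f, -1 + I) = (-sin(1 - I))/(1 + I) = (-1/2 + I/2)*sin(1 - I)

Final answer: (-1/2 + I/2)*sin(1 - I)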